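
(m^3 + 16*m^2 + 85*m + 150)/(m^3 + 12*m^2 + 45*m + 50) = (m + 6)/(m + 2)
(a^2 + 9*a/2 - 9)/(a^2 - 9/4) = 2*(a + 6)/(2*a + 3)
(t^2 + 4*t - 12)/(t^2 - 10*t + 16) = (t + 6)/(t - 8)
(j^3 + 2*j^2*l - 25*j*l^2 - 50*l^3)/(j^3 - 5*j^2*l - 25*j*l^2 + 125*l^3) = (j + 2*l)/(j - 5*l)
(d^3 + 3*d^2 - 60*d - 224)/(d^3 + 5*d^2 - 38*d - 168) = (d - 8)/(d - 6)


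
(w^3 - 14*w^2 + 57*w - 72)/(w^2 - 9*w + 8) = (w^2 - 6*w + 9)/(w - 1)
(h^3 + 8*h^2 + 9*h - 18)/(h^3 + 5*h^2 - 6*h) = (h + 3)/h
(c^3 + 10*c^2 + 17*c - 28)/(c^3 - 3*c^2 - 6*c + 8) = (c^2 + 11*c + 28)/(c^2 - 2*c - 8)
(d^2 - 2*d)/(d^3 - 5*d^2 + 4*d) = (d - 2)/(d^2 - 5*d + 4)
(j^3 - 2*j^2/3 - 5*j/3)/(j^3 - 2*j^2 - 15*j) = (-3*j^2 + 2*j + 5)/(3*(-j^2 + 2*j + 15))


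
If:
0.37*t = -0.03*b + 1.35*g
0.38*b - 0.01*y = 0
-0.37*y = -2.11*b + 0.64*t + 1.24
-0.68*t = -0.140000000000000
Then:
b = -0.11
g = 0.05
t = 0.21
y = -4.36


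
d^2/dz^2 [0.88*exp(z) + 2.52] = 0.88*exp(z)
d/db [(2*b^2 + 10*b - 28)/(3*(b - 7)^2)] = 2*(-19*b - 7)/(3*(b^3 - 21*b^2 + 147*b - 343))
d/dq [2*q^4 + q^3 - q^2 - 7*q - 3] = 8*q^3 + 3*q^2 - 2*q - 7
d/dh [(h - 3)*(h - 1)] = 2*h - 4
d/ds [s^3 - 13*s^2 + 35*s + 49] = 3*s^2 - 26*s + 35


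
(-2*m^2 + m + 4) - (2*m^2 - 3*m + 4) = -4*m^2 + 4*m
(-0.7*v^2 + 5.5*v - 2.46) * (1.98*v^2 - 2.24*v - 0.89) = -1.386*v^4 + 12.458*v^3 - 16.5678*v^2 + 0.6154*v + 2.1894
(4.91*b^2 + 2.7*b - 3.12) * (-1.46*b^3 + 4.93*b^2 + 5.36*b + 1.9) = -7.1686*b^5 + 20.2643*b^4 + 44.1838*b^3 + 8.4194*b^2 - 11.5932*b - 5.928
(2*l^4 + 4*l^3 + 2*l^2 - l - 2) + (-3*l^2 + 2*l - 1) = 2*l^4 + 4*l^3 - l^2 + l - 3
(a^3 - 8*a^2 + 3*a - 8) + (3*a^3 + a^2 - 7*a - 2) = 4*a^3 - 7*a^2 - 4*a - 10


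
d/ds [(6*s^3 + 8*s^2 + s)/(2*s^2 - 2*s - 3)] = 3*(4*s^4 - 8*s^3 - 24*s^2 - 16*s - 1)/(4*s^4 - 8*s^3 - 8*s^2 + 12*s + 9)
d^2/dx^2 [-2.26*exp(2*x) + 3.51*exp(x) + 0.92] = (3.51 - 9.04*exp(x))*exp(x)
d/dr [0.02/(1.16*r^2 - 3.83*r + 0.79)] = (0.0766 - 0.0464*r)/(1.16*r^2 - 3.83*r + 0.79)^2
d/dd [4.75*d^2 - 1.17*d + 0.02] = 9.5*d - 1.17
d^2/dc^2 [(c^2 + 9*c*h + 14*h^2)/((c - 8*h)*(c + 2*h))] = 30*h/(c^3 - 24*c^2*h + 192*c*h^2 - 512*h^3)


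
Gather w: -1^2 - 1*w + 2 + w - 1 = 0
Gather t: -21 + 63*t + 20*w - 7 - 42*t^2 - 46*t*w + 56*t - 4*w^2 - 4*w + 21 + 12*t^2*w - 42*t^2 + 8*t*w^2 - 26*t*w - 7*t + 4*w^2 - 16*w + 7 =t^2*(12*w - 84) + t*(8*w^2 - 72*w + 112)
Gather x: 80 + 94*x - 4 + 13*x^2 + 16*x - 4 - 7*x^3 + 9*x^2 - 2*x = -7*x^3 + 22*x^2 + 108*x + 72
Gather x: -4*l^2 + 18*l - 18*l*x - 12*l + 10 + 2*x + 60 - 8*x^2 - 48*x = -4*l^2 + 6*l - 8*x^2 + x*(-18*l - 46) + 70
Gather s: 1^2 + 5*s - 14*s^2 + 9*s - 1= -14*s^2 + 14*s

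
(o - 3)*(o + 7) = o^2 + 4*o - 21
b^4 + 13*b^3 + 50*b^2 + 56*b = b*(b + 2)*(b + 4)*(b + 7)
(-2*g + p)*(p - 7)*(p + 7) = -2*g*p^2 + 98*g + p^3 - 49*p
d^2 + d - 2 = (d - 1)*(d + 2)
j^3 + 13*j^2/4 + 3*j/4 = j*(j + 1/4)*(j + 3)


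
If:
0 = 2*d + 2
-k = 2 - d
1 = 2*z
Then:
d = -1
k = -3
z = 1/2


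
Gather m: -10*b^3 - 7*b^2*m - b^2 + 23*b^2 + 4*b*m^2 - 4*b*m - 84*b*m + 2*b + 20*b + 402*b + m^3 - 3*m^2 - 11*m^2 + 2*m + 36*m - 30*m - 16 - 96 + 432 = -10*b^3 + 22*b^2 + 424*b + m^3 + m^2*(4*b - 14) + m*(-7*b^2 - 88*b + 8) + 320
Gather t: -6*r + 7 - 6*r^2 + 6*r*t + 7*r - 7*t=-6*r^2 + r + t*(6*r - 7) + 7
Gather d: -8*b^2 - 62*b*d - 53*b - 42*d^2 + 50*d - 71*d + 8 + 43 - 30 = -8*b^2 - 53*b - 42*d^2 + d*(-62*b - 21) + 21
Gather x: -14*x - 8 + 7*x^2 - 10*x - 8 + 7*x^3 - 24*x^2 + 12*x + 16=7*x^3 - 17*x^2 - 12*x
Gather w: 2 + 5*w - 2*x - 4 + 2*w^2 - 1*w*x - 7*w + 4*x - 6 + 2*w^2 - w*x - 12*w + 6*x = 4*w^2 + w*(-2*x - 14) + 8*x - 8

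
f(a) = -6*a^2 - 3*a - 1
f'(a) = -12*a - 3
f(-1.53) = -10.46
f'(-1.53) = 15.36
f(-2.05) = -20.06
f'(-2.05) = 21.60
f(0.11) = -1.40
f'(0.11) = -4.32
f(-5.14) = -144.10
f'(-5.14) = 58.68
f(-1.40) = -8.56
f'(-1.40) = 13.80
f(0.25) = -2.12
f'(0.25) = -6.00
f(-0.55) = -1.16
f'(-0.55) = 3.60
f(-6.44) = -230.52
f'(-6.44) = 74.28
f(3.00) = -64.00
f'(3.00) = -39.00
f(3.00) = -64.00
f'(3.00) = -39.00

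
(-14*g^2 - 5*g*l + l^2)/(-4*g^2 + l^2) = (7*g - l)/(2*g - l)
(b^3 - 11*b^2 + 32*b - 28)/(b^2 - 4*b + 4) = b - 7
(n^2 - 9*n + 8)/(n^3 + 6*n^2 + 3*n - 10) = (n - 8)/(n^2 + 7*n + 10)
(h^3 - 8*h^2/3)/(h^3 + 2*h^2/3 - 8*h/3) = h*(3*h - 8)/(3*h^2 + 2*h - 8)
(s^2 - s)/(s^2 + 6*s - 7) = s/(s + 7)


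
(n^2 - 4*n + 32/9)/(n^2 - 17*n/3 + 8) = (n - 4/3)/(n - 3)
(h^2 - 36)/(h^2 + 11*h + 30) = (h - 6)/(h + 5)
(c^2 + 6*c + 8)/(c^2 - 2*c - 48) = (c^2 + 6*c + 8)/(c^2 - 2*c - 48)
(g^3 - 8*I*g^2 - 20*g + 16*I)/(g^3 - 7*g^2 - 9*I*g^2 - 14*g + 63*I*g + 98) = (g^2 - 6*I*g - 8)/(g^2 - 7*g*(1 + I) + 49*I)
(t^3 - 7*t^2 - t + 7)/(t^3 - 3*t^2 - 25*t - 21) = (t - 1)/(t + 3)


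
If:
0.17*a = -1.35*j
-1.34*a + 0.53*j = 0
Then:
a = 0.00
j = 0.00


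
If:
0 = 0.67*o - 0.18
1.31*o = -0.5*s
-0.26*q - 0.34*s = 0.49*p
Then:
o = 0.27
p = 0.488406944867499 - 0.530612244897959*q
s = -0.70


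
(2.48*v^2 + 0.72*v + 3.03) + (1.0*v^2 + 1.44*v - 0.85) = 3.48*v^2 + 2.16*v + 2.18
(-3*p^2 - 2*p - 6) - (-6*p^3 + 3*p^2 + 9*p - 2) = 6*p^3 - 6*p^2 - 11*p - 4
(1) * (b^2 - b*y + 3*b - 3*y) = b^2 - b*y + 3*b - 3*y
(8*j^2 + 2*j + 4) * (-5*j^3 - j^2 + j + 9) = -40*j^5 - 18*j^4 - 14*j^3 + 70*j^2 + 22*j + 36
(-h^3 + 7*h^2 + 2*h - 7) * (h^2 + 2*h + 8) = -h^5 + 5*h^4 + 8*h^3 + 53*h^2 + 2*h - 56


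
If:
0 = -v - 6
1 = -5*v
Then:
No Solution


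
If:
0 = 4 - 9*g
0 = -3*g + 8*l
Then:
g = 4/9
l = 1/6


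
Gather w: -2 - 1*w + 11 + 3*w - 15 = 2*w - 6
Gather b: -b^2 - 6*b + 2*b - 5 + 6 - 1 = -b^2 - 4*b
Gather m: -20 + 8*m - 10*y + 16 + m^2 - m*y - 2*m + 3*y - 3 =m^2 + m*(6 - y) - 7*y - 7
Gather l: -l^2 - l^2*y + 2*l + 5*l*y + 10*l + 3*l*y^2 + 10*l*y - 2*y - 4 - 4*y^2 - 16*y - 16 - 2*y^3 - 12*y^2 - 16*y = l^2*(-y - 1) + l*(3*y^2 + 15*y + 12) - 2*y^3 - 16*y^2 - 34*y - 20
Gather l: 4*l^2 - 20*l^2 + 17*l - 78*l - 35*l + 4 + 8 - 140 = -16*l^2 - 96*l - 128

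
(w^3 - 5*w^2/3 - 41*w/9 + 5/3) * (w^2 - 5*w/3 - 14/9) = w^5 - 10*w^4/3 - 10*w^3/3 + 320*w^2/27 + 349*w/81 - 70/27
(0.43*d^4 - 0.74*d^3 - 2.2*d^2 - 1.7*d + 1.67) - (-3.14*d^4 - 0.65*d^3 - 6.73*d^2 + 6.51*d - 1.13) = 3.57*d^4 - 0.09*d^3 + 4.53*d^2 - 8.21*d + 2.8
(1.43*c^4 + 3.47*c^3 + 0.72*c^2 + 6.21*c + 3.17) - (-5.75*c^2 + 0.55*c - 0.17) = 1.43*c^4 + 3.47*c^3 + 6.47*c^2 + 5.66*c + 3.34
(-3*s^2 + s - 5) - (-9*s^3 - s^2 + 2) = 9*s^3 - 2*s^2 + s - 7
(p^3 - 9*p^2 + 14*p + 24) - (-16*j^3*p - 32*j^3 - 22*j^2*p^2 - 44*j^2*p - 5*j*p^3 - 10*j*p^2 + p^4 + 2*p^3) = 16*j^3*p + 32*j^3 + 22*j^2*p^2 + 44*j^2*p + 5*j*p^3 + 10*j*p^2 - p^4 - p^3 - 9*p^2 + 14*p + 24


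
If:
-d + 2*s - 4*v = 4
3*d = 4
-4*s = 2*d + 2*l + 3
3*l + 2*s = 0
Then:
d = 4/3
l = 17/12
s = -17/8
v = -115/48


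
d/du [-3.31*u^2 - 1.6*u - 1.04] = -6.62*u - 1.6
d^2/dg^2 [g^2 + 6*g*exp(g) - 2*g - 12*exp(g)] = 6*g*exp(g) + 2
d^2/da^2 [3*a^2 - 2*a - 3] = 6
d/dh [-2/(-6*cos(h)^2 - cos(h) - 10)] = 2*(12*cos(h) + 1)*sin(h)/(6*cos(h)^2 + cos(h) + 10)^2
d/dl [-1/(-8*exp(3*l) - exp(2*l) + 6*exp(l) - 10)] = 2*(-12*exp(2*l) - exp(l) + 3)*exp(l)/(8*exp(3*l) + exp(2*l) - 6*exp(l) + 10)^2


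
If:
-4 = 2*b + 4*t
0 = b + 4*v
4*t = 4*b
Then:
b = -2/3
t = -2/3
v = 1/6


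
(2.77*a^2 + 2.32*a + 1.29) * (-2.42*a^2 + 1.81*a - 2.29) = -6.7034*a^4 - 0.6007*a^3 - 5.2659*a^2 - 2.9779*a - 2.9541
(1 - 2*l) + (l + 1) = 2 - l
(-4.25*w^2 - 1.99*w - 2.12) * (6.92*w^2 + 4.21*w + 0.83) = -29.41*w^4 - 31.6633*w^3 - 26.5758*w^2 - 10.5769*w - 1.7596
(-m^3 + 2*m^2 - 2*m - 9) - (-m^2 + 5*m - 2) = -m^3 + 3*m^2 - 7*m - 7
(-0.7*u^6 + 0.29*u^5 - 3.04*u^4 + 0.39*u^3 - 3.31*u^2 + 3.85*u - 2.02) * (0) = 0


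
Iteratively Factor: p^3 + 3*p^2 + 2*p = (p + 1)*(p^2 + 2*p) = (p + 1)*(p + 2)*(p)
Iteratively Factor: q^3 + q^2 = (q)*(q^2 + q) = q^2*(q + 1)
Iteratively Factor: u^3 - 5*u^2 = (u)*(u^2 - 5*u) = u*(u - 5)*(u)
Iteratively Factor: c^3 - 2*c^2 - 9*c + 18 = (c - 2)*(c^2 - 9) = (c - 3)*(c - 2)*(c + 3)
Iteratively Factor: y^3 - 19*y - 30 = (y - 5)*(y^2 + 5*y + 6) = (y - 5)*(y + 2)*(y + 3)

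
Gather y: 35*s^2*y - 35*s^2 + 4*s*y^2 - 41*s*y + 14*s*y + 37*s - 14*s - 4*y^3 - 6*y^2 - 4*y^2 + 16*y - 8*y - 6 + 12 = -35*s^2 + 23*s - 4*y^3 + y^2*(4*s - 10) + y*(35*s^2 - 27*s + 8) + 6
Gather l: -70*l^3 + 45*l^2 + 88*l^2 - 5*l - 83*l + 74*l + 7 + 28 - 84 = -70*l^3 + 133*l^2 - 14*l - 49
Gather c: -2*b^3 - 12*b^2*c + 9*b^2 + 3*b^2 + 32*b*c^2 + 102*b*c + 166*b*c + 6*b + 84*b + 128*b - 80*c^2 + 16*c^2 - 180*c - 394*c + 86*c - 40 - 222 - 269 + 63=-2*b^3 + 12*b^2 + 218*b + c^2*(32*b - 64) + c*(-12*b^2 + 268*b - 488) - 468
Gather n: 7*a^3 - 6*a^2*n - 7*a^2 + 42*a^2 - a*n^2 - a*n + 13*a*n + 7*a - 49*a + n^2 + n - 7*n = 7*a^3 + 35*a^2 - 42*a + n^2*(1 - a) + n*(-6*a^2 + 12*a - 6)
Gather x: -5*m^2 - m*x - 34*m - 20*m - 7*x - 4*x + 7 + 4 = -5*m^2 - 54*m + x*(-m - 11) + 11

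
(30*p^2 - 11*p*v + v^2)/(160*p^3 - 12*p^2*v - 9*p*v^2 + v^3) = (6*p - v)/(32*p^2 + 4*p*v - v^2)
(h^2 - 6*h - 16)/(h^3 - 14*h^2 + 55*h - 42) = (h^2 - 6*h - 16)/(h^3 - 14*h^2 + 55*h - 42)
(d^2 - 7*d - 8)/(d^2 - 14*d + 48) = (d + 1)/(d - 6)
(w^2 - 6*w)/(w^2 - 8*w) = (w - 6)/(w - 8)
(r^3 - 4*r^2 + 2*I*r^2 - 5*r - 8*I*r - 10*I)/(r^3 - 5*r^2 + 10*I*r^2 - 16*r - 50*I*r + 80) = (r + 1)/(r + 8*I)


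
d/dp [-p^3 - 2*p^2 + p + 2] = -3*p^2 - 4*p + 1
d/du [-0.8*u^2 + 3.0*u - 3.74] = 3.0 - 1.6*u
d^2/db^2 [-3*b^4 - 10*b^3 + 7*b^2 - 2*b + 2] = -36*b^2 - 60*b + 14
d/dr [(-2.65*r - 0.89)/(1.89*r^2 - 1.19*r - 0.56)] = (5.0085*r^2 + 3.3642*r + 0.4249)/(3.5721*r^4 - 4.4982*r^3 - 0.7007*r^2 + 1.3328*r + 0.3136)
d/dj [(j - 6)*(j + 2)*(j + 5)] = 3*j^2 + 2*j - 32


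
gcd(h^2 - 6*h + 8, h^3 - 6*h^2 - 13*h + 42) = h - 2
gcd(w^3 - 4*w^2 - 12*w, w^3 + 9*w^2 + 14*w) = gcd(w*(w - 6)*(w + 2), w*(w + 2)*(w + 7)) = w^2 + 2*w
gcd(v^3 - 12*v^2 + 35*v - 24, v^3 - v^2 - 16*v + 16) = v - 1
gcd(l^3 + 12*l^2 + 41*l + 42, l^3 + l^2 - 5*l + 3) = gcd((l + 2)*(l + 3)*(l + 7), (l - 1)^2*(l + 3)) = l + 3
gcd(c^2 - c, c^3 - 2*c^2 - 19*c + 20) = c - 1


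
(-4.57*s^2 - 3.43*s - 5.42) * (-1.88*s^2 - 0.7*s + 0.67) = 8.5916*s^4 + 9.6474*s^3 + 9.5287*s^2 + 1.4959*s - 3.6314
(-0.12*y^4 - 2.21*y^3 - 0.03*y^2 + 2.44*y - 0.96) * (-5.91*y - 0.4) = 0.7092*y^5 + 13.1091*y^4 + 1.0613*y^3 - 14.4084*y^2 + 4.6976*y + 0.384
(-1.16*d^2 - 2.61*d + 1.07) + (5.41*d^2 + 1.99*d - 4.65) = 4.25*d^2 - 0.62*d - 3.58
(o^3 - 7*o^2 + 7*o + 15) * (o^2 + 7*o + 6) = o^5 - 36*o^3 + 22*o^2 + 147*o + 90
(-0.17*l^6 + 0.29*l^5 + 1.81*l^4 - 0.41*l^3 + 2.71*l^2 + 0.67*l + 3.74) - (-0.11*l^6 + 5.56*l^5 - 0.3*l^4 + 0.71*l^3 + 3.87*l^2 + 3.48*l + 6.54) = -0.06*l^6 - 5.27*l^5 + 2.11*l^4 - 1.12*l^3 - 1.16*l^2 - 2.81*l - 2.8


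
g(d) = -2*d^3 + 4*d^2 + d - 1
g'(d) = -6*d^2 + 8*d + 1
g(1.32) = 2.69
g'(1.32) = 1.11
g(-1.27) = 8.28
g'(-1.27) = -18.84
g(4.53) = -100.31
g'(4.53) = -85.89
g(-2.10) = 33.06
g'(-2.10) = -42.26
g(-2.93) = 80.72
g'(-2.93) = -73.95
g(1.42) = 2.76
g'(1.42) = 0.26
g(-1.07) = 4.96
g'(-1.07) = -14.43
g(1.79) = 2.14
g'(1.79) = -3.90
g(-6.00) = 569.00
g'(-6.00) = -263.00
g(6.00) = -283.00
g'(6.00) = -167.00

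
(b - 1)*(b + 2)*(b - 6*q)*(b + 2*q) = b^4 - 4*b^3*q + b^3 - 12*b^2*q^2 - 4*b^2*q - 2*b^2 - 12*b*q^2 + 8*b*q + 24*q^2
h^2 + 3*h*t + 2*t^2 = (h + t)*(h + 2*t)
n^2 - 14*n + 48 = (n - 8)*(n - 6)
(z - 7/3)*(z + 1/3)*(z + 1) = z^3 - z^2 - 25*z/9 - 7/9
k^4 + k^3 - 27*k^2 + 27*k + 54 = (k - 3)^2*(k + 1)*(k + 6)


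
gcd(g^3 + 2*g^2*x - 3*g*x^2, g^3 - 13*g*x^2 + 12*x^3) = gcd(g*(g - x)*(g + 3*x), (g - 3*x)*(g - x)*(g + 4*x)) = -g + x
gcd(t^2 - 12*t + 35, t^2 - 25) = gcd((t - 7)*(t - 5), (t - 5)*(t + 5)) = t - 5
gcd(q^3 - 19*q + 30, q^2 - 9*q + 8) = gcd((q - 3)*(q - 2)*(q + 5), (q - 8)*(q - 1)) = 1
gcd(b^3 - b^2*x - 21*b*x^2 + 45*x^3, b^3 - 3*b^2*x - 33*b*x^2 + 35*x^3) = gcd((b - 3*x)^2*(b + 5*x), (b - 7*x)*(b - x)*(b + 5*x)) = b + 5*x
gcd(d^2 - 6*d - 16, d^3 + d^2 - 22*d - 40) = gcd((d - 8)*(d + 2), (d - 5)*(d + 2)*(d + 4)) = d + 2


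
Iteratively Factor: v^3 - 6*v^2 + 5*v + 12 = (v - 4)*(v^2 - 2*v - 3) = (v - 4)*(v + 1)*(v - 3)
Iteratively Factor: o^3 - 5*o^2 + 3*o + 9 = (o + 1)*(o^2 - 6*o + 9) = (o - 3)*(o + 1)*(o - 3)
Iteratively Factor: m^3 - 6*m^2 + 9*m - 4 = (m - 1)*(m^2 - 5*m + 4) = (m - 1)^2*(m - 4)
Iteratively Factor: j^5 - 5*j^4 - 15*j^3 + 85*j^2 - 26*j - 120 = (j - 2)*(j^4 - 3*j^3 - 21*j^2 + 43*j + 60) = (j - 3)*(j - 2)*(j^3 - 21*j - 20) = (j - 3)*(j - 2)*(j + 4)*(j^2 - 4*j - 5) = (j - 5)*(j - 3)*(j - 2)*(j + 4)*(j + 1)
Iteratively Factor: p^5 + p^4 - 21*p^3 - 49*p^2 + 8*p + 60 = (p + 2)*(p^4 - p^3 - 19*p^2 - 11*p + 30) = (p - 5)*(p + 2)*(p^3 + 4*p^2 + p - 6) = (p - 5)*(p + 2)*(p + 3)*(p^2 + p - 2) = (p - 5)*(p - 1)*(p + 2)*(p + 3)*(p + 2)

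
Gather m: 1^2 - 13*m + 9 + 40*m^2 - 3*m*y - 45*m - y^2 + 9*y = 40*m^2 + m*(-3*y - 58) - y^2 + 9*y + 10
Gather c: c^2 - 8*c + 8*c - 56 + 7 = c^2 - 49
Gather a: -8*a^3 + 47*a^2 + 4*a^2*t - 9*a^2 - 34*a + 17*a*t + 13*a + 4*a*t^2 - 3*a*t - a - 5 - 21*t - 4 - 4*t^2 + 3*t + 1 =-8*a^3 + a^2*(4*t + 38) + a*(4*t^2 + 14*t - 22) - 4*t^2 - 18*t - 8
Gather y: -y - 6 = -y - 6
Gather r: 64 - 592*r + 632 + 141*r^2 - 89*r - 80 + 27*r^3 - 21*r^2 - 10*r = 27*r^3 + 120*r^2 - 691*r + 616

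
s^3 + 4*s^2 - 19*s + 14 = (s - 2)*(s - 1)*(s + 7)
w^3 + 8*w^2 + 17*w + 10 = (w + 1)*(w + 2)*(w + 5)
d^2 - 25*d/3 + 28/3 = (d - 7)*(d - 4/3)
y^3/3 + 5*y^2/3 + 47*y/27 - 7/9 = (y/3 + 1)*(y - 1/3)*(y + 7/3)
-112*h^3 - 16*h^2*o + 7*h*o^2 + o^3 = (-4*h + o)*(4*h + o)*(7*h + o)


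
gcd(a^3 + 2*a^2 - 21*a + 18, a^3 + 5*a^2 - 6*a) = a^2 + 5*a - 6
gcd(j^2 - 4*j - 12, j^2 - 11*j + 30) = j - 6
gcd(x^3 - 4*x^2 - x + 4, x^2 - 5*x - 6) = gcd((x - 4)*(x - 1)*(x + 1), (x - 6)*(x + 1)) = x + 1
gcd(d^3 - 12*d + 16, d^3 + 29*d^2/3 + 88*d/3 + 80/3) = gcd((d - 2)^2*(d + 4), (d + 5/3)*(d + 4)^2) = d + 4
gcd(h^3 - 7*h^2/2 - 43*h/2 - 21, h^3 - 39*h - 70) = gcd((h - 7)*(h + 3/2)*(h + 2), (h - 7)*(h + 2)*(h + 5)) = h^2 - 5*h - 14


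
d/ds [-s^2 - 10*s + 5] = -2*s - 10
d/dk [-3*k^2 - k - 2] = -6*k - 1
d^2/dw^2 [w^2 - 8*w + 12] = 2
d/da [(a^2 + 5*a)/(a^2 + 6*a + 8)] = (a^2 + 16*a + 40)/(a^4 + 12*a^3 + 52*a^2 + 96*a + 64)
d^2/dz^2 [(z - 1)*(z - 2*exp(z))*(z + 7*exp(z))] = 5*z^2*exp(z) - 56*z*exp(2*z) + 15*z*exp(z) + 6*z - 2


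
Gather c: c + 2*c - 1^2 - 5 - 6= 3*c - 12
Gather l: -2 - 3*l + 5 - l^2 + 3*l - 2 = 1 - l^2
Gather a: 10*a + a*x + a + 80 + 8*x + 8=a*(x + 11) + 8*x + 88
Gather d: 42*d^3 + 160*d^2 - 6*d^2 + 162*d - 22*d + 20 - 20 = 42*d^3 + 154*d^2 + 140*d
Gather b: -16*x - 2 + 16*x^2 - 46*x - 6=16*x^2 - 62*x - 8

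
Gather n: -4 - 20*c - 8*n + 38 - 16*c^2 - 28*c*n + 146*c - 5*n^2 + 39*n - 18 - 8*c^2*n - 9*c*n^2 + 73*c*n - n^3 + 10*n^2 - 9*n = -16*c^2 + 126*c - n^3 + n^2*(5 - 9*c) + n*(-8*c^2 + 45*c + 22) + 16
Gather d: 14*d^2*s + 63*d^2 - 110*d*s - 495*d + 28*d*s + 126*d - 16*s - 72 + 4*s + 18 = d^2*(14*s + 63) + d*(-82*s - 369) - 12*s - 54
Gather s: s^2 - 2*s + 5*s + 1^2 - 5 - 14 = s^2 + 3*s - 18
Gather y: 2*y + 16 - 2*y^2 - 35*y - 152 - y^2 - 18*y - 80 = -3*y^2 - 51*y - 216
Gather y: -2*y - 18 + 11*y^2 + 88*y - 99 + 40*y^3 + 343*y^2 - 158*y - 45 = 40*y^3 + 354*y^2 - 72*y - 162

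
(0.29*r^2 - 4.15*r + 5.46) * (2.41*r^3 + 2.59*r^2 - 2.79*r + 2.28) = 0.6989*r^5 - 9.2504*r^4 + 1.601*r^3 + 26.3811*r^2 - 24.6954*r + 12.4488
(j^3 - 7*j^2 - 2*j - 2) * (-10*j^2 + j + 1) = -10*j^5 + 71*j^4 + 14*j^3 + 11*j^2 - 4*j - 2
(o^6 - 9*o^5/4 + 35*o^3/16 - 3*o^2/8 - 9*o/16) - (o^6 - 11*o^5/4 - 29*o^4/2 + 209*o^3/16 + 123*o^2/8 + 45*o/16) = o^5/2 + 29*o^4/2 - 87*o^3/8 - 63*o^2/4 - 27*o/8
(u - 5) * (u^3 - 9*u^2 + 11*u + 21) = u^4 - 14*u^3 + 56*u^2 - 34*u - 105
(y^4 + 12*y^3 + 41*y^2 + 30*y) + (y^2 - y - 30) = y^4 + 12*y^3 + 42*y^2 + 29*y - 30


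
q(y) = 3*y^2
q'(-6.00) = -36.00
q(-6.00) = 108.00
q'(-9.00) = -54.00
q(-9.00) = 243.00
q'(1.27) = 7.62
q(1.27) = 4.84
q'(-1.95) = -11.70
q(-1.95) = 11.41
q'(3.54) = 21.24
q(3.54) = 37.59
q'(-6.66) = -39.96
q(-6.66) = 133.07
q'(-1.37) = -8.22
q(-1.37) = 5.63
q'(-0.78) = -4.68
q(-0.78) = 1.83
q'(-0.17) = -1.02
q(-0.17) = 0.09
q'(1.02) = 6.12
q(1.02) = 3.12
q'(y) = 6*y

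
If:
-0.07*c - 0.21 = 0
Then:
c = -3.00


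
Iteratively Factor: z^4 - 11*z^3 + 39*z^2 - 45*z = (z)*(z^3 - 11*z^2 + 39*z - 45) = z*(z - 5)*(z^2 - 6*z + 9) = z*(z - 5)*(z - 3)*(z - 3)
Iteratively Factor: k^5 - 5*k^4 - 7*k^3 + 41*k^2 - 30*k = (k - 2)*(k^4 - 3*k^3 - 13*k^2 + 15*k) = (k - 5)*(k - 2)*(k^3 + 2*k^2 - 3*k) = (k - 5)*(k - 2)*(k + 3)*(k^2 - k) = k*(k - 5)*(k - 2)*(k + 3)*(k - 1)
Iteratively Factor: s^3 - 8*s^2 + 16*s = (s - 4)*(s^2 - 4*s) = (s - 4)^2*(s)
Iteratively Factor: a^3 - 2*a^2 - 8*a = (a - 4)*(a^2 + 2*a) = a*(a - 4)*(a + 2)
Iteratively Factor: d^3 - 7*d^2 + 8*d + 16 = (d + 1)*(d^2 - 8*d + 16) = (d - 4)*(d + 1)*(d - 4)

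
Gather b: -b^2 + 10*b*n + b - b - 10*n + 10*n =-b^2 + 10*b*n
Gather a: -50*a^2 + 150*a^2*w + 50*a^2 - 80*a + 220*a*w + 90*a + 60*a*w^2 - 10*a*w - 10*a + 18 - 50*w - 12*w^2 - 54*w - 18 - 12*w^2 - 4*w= 150*a^2*w + a*(60*w^2 + 210*w) - 24*w^2 - 108*w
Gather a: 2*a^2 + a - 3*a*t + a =2*a^2 + a*(2 - 3*t)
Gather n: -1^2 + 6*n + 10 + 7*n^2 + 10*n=7*n^2 + 16*n + 9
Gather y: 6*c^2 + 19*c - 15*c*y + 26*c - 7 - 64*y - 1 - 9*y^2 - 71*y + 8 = 6*c^2 + 45*c - 9*y^2 + y*(-15*c - 135)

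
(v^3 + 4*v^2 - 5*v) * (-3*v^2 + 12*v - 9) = -3*v^5 + 54*v^3 - 96*v^2 + 45*v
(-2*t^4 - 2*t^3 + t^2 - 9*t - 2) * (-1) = 2*t^4 + 2*t^3 - t^2 + 9*t + 2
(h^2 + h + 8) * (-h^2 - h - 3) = -h^4 - 2*h^3 - 12*h^2 - 11*h - 24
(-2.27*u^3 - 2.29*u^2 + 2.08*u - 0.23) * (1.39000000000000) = -3.1553*u^3 - 3.1831*u^2 + 2.8912*u - 0.3197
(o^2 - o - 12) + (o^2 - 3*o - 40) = 2*o^2 - 4*o - 52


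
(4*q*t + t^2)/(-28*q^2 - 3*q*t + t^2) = -t/(7*q - t)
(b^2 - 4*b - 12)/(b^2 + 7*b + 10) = (b - 6)/(b + 5)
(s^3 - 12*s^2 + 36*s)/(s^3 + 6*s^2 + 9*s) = (s^2 - 12*s + 36)/(s^2 + 6*s + 9)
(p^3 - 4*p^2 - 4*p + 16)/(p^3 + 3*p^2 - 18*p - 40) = (p - 2)/(p + 5)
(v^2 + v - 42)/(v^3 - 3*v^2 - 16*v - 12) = (v + 7)/(v^2 + 3*v + 2)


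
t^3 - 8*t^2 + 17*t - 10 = (t - 5)*(t - 2)*(t - 1)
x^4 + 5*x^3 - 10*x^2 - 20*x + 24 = (x - 2)*(x - 1)*(x + 2)*(x + 6)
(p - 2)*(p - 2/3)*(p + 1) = p^3 - 5*p^2/3 - 4*p/3 + 4/3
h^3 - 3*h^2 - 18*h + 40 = (h - 5)*(h - 2)*(h + 4)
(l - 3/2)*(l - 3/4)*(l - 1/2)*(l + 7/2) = l^4 + 3*l^3/4 - 59*l^2/8 + 117*l/16 - 63/32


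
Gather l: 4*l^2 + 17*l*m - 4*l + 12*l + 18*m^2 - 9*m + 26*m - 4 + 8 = 4*l^2 + l*(17*m + 8) + 18*m^2 + 17*m + 4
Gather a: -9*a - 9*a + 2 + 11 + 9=22 - 18*a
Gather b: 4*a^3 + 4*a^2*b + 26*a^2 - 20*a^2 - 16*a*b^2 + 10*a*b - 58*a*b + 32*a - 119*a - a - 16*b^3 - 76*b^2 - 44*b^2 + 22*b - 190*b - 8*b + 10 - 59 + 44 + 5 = 4*a^3 + 6*a^2 - 88*a - 16*b^3 + b^2*(-16*a - 120) + b*(4*a^2 - 48*a - 176)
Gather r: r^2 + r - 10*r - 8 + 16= r^2 - 9*r + 8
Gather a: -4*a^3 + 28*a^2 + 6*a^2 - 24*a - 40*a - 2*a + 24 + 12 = -4*a^3 + 34*a^2 - 66*a + 36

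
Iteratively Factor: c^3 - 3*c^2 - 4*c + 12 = (c - 3)*(c^2 - 4) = (c - 3)*(c - 2)*(c + 2)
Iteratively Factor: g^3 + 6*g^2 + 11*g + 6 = (g + 2)*(g^2 + 4*g + 3) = (g + 1)*(g + 2)*(g + 3)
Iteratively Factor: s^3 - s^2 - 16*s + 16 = (s - 4)*(s^2 + 3*s - 4) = (s - 4)*(s + 4)*(s - 1)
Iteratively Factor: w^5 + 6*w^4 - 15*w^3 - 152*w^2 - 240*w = (w + 4)*(w^4 + 2*w^3 - 23*w^2 - 60*w) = (w + 3)*(w + 4)*(w^3 - w^2 - 20*w) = (w + 3)*(w + 4)^2*(w^2 - 5*w) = w*(w + 3)*(w + 4)^2*(w - 5)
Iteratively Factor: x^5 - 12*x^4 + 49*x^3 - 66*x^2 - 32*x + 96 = (x + 1)*(x^4 - 13*x^3 + 62*x^2 - 128*x + 96) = (x - 4)*(x + 1)*(x^3 - 9*x^2 + 26*x - 24) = (x - 4)*(x - 2)*(x + 1)*(x^2 - 7*x + 12) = (x - 4)*(x - 3)*(x - 2)*(x + 1)*(x - 4)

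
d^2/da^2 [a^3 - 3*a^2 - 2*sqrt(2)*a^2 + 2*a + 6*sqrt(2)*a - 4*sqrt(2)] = 6*a - 6 - 4*sqrt(2)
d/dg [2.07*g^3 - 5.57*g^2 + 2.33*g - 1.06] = 6.21*g^2 - 11.14*g + 2.33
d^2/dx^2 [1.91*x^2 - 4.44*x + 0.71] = 3.82000000000000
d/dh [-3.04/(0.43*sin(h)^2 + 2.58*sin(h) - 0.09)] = (2.6144*sin(h) + 7.8432)*cos(h)/(0.43*sin(h)^2 + 2.58*sin(h) - 0.09)^2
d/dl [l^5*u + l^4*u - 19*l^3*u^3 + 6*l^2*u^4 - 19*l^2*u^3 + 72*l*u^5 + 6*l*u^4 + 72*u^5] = u*(5*l^4 + 4*l^3 - 57*l^2*u^2 + 12*l*u^3 - 38*l*u^2 + 72*u^4 + 6*u^3)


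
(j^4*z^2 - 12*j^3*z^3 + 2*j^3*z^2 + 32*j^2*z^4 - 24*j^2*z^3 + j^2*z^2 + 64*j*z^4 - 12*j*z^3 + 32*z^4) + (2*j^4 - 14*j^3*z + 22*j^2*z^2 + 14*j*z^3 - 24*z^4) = j^4*z^2 + 2*j^4 - 12*j^3*z^3 + 2*j^3*z^2 - 14*j^3*z + 32*j^2*z^4 - 24*j^2*z^3 + 23*j^2*z^2 + 64*j*z^4 + 2*j*z^3 + 8*z^4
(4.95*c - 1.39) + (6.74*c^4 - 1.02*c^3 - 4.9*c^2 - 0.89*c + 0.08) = 6.74*c^4 - 1.02*c^3 - 4.9*c^2 + 4.06*c - 1.31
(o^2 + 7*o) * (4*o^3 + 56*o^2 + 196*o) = 4*o^5 + 84*o^4 + 588*o^3 + 1372*o^2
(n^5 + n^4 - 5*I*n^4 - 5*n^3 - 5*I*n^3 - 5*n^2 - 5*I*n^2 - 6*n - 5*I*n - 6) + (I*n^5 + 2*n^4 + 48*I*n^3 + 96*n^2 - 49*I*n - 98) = n^5 + I*n^5 + 3*n^4 - 5*I*n^4 - 5*n^3 + 43*I*n^3 + 91*n^2 - 5*I*n^2 - 6*n - 54*I*n - 104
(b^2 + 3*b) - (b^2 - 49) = 3*b + 49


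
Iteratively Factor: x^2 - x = (x)*(x - 1)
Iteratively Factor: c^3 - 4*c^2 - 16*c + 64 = (c + 4)*(c^2 - 8*c + 16) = (c - 4)*(c + 4)*(c - 4)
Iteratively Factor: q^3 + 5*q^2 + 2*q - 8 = (q + 4)*(q^2 + q - 2) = (q - 1)*(q + 4)*(q + 2)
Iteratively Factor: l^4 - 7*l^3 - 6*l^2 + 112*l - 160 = (l - 2)*(l^3 - 5*l^2 - 16*l + 80) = (l - 5)*(l - 2)*(l^2 - 16) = (l - 5)*(l - 4)*(l - 2)*(l + 4)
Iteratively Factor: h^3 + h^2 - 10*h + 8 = (h - 1)*(h^2 + 2*h - 8) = (h - 1)*(h + 4)*(h - 2)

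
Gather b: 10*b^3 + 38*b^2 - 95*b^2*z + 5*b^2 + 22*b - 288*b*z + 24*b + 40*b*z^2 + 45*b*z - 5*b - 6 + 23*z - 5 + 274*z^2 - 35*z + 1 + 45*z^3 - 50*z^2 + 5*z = 10*b^3 + b^2*(43 - 95*z) + b*(40*z^2 - 243*z + 41) + 45*z^3 + 224*z^2 - 7*z - 10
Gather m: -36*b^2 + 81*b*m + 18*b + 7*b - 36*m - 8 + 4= -36*b^2 + 25*b + m*(81*b - 36) - 4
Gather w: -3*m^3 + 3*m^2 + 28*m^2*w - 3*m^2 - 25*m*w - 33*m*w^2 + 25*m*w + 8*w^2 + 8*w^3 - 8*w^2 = -3*m^3 + 28*m^2*w - 33*m*w^2 + 8*w^3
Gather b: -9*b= -9*b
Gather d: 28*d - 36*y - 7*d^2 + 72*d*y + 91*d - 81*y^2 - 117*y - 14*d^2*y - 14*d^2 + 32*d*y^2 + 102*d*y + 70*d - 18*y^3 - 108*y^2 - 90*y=d^2*(-14*y - 21) + d*(32*y^2 + 174*y + 189) - 18*y^3 - 189*y^2 - 243*y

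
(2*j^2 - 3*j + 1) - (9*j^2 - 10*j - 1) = -7*j^2 + 7*j + 2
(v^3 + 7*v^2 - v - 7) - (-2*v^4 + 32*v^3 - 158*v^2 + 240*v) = 2*v^4 - 31*v^3 + 165*v^2 - 241*v - 7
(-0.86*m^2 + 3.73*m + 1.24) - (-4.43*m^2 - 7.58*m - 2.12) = 3.57*m^2 + 11.31*m + 3.36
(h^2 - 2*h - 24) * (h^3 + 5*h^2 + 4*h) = h^5 + 3*h^4 - 30*h^3 - 128*h^2 - 96*h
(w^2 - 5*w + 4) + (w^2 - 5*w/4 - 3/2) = 2*w^2 - 25*w/4 + 5/2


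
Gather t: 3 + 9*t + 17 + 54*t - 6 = 63*t + 14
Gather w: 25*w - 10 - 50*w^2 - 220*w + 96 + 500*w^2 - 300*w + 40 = 450*w^2 - 495*w + 126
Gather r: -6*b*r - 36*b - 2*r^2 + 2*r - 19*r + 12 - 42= -36*b - 2*r^2 + r*(-6*b - 17) - 30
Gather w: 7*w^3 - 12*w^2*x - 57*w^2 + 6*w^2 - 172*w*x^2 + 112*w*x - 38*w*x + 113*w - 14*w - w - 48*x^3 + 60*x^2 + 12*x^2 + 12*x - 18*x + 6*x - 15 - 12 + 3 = 7*w^3 + w^2*(-12*x - 51) + w*(-172*x^2 + 74*x + 98) - 48*x^3 + 72*x^2 - 24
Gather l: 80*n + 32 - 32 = 80*n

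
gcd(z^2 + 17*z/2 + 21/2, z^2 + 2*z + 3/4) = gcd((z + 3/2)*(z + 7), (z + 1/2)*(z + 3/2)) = z + 3/2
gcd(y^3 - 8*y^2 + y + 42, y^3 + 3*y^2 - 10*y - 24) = y^2 - y - 6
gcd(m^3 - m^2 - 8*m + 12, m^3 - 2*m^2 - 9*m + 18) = m^2 + m - 6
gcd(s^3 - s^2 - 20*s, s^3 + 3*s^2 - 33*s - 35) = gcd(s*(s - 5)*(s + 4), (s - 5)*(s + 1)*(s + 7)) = s - 5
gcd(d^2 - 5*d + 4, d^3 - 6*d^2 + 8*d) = d - 4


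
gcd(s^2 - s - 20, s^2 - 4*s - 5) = s - 5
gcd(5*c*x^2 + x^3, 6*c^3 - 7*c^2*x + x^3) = 1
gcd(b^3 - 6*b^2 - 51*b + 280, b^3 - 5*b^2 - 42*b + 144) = b - 8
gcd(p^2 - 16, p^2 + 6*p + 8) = p + 4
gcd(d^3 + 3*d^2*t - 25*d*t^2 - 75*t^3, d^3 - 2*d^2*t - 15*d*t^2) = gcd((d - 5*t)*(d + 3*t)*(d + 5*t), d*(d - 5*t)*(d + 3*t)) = -d^2 + 2*d*t + 15*t^2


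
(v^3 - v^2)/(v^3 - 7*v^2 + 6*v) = v/(v - 6)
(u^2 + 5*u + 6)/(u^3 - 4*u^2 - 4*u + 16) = (u + 3)/(u^2 - 6*u + 8)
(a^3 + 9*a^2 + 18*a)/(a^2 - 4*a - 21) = a*(a + 6)/(a - 7)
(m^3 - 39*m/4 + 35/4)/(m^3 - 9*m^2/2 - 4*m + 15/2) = (4*m^2 + 4*m - 35)/(2*(2*m^2 - 7*m - 15))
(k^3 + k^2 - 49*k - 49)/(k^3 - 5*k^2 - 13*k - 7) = (k + 7)/(k + 1)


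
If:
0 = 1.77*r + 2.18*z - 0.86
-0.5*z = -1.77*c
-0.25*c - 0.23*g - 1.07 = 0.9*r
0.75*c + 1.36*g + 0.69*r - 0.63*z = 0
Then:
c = 0.50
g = 1.40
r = -1.68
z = 1.76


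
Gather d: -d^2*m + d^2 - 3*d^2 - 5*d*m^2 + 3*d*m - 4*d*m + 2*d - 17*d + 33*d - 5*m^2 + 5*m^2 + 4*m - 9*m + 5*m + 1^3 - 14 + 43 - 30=d^2*(-m - 2) + d*(-5*m^2 - m + 18)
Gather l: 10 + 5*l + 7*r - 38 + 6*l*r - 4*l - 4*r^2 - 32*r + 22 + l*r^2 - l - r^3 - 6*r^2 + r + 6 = l*(r^2 + 6*r) - r^3 - 10*r^2 - 24*r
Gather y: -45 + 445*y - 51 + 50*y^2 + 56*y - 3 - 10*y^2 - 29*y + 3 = 40*y^2 + 472*y - 96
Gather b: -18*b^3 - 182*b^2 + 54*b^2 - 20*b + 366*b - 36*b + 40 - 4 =-18*b^3 - 128*b^2 + 310*b + 36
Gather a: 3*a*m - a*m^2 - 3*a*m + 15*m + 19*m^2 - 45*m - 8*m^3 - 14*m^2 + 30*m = -a*m^2 - 8*m^3 + 5*m^2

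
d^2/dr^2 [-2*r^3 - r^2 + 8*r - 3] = -12*r - 2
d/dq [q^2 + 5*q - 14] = 2*q + 5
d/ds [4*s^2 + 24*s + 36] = 8*s + 24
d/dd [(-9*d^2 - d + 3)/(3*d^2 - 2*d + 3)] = 3*(7*d^2 - 24*d + 1)/(9*d^4 - 12*d^3 + 22*d^2 - 12*d + 9)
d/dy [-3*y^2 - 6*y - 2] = -6*y - 6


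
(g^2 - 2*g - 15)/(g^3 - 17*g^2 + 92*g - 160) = (g + 3)/(g^2 - 12*g + 32)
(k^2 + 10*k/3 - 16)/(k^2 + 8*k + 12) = (k - 8/3)/(k + 2)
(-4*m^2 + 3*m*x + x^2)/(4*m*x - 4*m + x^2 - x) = (-m + x)/(x - 1)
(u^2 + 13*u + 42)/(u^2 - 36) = (u + 7)/(u - 6)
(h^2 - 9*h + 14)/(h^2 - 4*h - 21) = (h - 2)/(h + 3)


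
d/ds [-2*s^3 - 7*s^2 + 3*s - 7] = -6*s^2 - 14*s + 3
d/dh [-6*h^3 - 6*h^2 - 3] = 6*h*(-3*h - 2)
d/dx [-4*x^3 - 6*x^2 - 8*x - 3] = -12*x^2 - 12*x - 8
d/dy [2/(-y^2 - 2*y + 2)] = 4*(y + 1)/(y^2 + 2*y - 2)^2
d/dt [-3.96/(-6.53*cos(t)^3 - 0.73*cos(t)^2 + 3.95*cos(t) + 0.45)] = (77.5764*cos(t)^2 + 5.7816*cos(t) - 15.642)*sin(t)/(6.53*cos(t)^3 + 0.73*cos(t)^2 - 3.95*cos(t) - 0.45)^2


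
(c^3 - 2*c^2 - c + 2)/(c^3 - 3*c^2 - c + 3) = (c - 2)/(c - 3)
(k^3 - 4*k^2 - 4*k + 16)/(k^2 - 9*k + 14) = (k^2 - 2*k - 8)/(k - 7)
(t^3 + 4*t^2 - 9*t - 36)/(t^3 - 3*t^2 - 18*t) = (t^2 + t - 12)/(t*(t - 6))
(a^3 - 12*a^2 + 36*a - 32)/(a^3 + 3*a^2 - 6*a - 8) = (a^2 - 10*a + 16)/(a^2 + 5*a + 4)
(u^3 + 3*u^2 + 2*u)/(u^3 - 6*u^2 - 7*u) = (u + 2)/(u - 7)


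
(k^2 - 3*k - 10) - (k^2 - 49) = 39 - 3*k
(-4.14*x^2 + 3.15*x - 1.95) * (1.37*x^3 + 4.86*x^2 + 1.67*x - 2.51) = -5.6718*x^5 - 15.8049*x^4 + 5.7237*x^3 + 6.1749*x^2 - 11.163*x + 4.8945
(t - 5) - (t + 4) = -9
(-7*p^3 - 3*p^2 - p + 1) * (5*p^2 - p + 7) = -35*p^5 - 8*p^4 - 51*p^3 - 15*p^2 - 8*p + 7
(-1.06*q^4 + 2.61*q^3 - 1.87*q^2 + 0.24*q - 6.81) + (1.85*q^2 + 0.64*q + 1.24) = -1.06*q^4 + 2.61*q^3 - 0.02*q^2 + 0.88*q - 5.57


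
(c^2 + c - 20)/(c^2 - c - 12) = (c + 5)/(c + 3)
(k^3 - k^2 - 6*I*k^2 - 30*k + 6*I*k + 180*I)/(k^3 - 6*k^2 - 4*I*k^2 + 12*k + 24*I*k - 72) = (k + 5)/(k + 2*I)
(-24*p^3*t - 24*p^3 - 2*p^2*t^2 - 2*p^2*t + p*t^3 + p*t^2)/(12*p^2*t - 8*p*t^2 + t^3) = p*(-4*p*t - 4*p - t^2 - t)/(t*(2*p - t))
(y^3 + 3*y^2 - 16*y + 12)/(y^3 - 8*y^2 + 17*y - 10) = (y + 6)/(y - 5)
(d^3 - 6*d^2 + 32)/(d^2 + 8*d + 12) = (d^2 - 8*d + 16)/(d + 6)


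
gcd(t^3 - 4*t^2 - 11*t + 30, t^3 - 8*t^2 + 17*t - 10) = t^2 - 7*t + 10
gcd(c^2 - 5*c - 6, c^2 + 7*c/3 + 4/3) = c + 1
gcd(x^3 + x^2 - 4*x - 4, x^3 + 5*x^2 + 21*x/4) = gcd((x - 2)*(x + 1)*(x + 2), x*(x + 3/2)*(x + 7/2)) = 1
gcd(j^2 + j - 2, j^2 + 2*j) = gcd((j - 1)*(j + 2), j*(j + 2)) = j + 2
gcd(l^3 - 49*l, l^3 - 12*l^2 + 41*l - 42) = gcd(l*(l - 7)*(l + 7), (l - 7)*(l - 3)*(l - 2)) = l - 7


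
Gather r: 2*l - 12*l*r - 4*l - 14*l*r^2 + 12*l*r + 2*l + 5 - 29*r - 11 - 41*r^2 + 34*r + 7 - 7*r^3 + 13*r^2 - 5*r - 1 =-7*r^3 + r^2*(-14*l - 28)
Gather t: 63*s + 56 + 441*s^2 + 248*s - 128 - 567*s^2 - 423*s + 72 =-126*s^2 - 112*s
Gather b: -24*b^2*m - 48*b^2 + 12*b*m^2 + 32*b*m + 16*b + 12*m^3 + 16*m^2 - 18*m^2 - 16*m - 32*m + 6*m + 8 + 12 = b^2*(-24*m - 48) + b*(12*m^2 + 32*m + 16) + 12*m^3 - 2*m^2 - 42*m + 20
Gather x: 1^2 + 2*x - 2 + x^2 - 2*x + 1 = x^2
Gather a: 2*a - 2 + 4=2*a + 2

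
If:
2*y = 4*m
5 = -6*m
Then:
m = -5/6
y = -5/3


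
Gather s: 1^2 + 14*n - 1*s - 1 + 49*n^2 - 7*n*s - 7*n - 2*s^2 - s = 49*n^2 + 7*n - 2*s^2 + s*(-7*n - 2)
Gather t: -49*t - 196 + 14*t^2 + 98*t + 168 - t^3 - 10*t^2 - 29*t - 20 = -t^3 + 4*t^2 + 20*t - 48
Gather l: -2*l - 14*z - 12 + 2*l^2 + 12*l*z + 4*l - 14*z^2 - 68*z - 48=2*l^2 + l*(12*z + 2) - 14*z^2 - 82*z - 60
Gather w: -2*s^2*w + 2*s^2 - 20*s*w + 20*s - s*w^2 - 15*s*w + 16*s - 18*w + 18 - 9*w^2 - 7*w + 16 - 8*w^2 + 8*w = 2*s^2 + 36*s + w^2*(-s - 17) + w*(-2*s^2 - 35*s - 17) + 34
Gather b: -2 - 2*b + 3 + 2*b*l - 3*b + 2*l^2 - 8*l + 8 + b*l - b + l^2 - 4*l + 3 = b*(3*l - 6) + 3*l^2 - 12*l + 12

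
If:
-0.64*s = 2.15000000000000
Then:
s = -3.36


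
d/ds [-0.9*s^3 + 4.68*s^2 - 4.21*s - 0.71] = -2.7*s^2 + 9.36*s - 4.21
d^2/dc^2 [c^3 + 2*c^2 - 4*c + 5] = 6*c + 4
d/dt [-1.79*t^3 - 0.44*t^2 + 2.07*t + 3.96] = -5.37*t^2 - 0.88*t + 2.07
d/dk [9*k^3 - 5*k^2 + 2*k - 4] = 27*k^2 - 10*k + 2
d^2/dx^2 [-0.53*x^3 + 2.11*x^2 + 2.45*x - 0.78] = 4.22 - 3.18*x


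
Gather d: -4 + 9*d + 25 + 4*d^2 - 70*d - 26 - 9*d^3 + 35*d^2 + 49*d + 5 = -9*d^3 + 39*d^2 - 12*d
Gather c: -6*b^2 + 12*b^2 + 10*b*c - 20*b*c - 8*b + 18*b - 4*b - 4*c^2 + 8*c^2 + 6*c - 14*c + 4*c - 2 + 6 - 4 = 6*b^2 + 6*b + 4*c^2 + c*(-10*b - 4)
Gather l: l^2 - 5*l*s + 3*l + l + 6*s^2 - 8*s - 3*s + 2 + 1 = l^2 + l*(4 - 5*s) + 6*s^2 - 11*s + 3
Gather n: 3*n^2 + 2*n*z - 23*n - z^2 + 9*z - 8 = 3*n^2 + n*(2*z - 23) - z^2 + 9*z - 8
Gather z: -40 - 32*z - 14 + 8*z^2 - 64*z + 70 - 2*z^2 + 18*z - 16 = 6*z^2 - 78*z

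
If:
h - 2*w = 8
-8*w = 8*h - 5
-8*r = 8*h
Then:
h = 37/12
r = -37/12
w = -59/24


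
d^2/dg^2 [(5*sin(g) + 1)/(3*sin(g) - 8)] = 43*(-3*sin(g)^2 - 8*sin(g) + 6)/(3*sin(g) - 8)^3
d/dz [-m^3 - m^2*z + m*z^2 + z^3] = -m^2 + 2*m*z + 3*z^2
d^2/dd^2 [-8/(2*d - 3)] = -64/(2*d - 3)^3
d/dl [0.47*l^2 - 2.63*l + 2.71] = 0.94*l - 2.63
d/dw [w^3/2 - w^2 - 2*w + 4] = 3*w^2/2 - 2*w - 2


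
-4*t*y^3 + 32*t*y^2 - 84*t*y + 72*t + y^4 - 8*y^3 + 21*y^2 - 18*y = (-4*t + y)*(y - 3)^2*(y - 2)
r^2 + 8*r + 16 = (r + 4)^2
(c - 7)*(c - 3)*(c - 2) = c^3 - 12*c^2 + 41*c - 42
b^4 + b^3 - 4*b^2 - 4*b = b*(b - 2)*(b + 1)*(b + 2)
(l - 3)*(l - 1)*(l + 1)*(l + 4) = l^4 + l^3 - 13*l^2 - l + 12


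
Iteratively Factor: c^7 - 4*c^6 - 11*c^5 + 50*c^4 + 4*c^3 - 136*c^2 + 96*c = (c - 2)*(c^6 - 2*c^5 - 15*c^4 + 20*c^3 + 44*c^2 - 48*c) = (c - 4)*(c - 2)*(c^5 + 2*c^4 - 7*c^3 - 8*c^2 + 12*c) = (c - 4)*(c - 2)*(c + 3)*(c^4 - c^3 - 4*c^2 + 4*c) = (c - 4)*(c - 2)^2*(c + 3)*(c^3 + c^2 - 2*c) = c*(c - 4)*(c - 2)^2*(c + 3)*(c^2 + c - 2) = c*(c - 4)*(c - 2)^2*(c - 1)*(c + 3)*(c + 2)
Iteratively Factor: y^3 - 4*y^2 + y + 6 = (y + 1)*(y^2 - 5*y + 6) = (y - 3)*(y + 1)*(y - 2)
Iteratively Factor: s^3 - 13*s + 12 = (s + 4)*(s^2 - 4*s + 3) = (s - 1)*(s + 4)*(s - 3)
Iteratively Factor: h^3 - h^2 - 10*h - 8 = (h - 4)*(h^2 + 3*h + 2) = (h - 4)*(h + 2)*(h + 1)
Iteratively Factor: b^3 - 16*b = (b - 4)*(b^2 + 4*b) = b*(b - 4)*(b + 4)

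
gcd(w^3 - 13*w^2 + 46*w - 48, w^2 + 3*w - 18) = w - 3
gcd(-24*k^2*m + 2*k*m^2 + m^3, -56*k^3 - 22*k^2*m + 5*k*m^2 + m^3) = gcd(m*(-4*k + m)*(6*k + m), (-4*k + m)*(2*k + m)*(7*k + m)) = 4*k - m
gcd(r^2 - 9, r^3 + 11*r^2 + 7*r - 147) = r - 3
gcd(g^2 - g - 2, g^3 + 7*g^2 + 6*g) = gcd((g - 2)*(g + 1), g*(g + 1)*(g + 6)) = g + 1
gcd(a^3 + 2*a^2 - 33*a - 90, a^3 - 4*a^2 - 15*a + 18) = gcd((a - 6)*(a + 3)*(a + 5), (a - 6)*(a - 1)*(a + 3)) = a^2 - 3*a - 18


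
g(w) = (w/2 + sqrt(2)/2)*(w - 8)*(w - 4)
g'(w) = (w/2 + sqrt(2)/2)*(w - 8) + (w/2 + sqrt(2)/2)*(w - 4) + (w - 8)*(w - 4)/2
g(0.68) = 25.45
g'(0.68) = 1.01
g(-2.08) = -20.40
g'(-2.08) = 36.02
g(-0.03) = 22.40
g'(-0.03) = 7.83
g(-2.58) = -40.58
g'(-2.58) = 44.81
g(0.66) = 25.43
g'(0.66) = 1.18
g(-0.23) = 20.61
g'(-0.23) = 10.03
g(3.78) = 2.41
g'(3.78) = -11.07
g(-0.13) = 21.56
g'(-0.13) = 8.92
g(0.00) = 22.63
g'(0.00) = 7.51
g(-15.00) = -2968.49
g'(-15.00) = 503.80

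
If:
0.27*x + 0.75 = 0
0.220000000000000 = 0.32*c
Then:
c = 0.69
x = -2.78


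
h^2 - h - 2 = (h - 2)*(h + 1)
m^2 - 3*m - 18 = (m - 6)*(m + 3)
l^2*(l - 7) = l^3 - 7*l^2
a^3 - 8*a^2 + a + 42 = (a - 7)*(a - 3)*(a + 2)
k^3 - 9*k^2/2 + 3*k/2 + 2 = (k - 4)*(k - 1)*(k + 1/2)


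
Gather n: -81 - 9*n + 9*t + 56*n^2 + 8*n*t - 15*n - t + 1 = 56*n^2 + n*(8*t - 24) + 8*t - 80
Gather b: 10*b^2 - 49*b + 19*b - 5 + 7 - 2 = 10*b^2 - 30*b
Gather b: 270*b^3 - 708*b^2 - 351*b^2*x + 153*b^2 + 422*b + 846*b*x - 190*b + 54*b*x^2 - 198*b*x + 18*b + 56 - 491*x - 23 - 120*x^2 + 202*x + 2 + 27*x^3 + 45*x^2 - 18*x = 270*b^3 + b^2*(-351*x - 555) + b*(54*x^2 + 648*x + 250) + 27*x^3 - 75*x^2 - 307*x + 35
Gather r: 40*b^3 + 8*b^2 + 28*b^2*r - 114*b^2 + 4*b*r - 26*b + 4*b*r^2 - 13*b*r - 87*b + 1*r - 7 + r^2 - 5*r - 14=40*b^3 - 106*b^2 - 113*b + r^2*(4*b + 1) + r*(28*b^2 - 9*b - 4) - 21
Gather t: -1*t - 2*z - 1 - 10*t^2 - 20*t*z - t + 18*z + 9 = -10*t^2 + t*(-20*z - 2) + 16*z + 8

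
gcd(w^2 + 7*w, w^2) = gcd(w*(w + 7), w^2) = w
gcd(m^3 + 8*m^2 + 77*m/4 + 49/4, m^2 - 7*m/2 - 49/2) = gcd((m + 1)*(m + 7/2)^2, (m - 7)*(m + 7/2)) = m + 7/2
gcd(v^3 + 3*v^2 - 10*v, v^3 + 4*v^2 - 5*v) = v^2 + 5*v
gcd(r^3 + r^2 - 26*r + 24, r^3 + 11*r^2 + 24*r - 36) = r^2 + 5*r - 6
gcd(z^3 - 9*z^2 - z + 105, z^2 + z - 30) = z - 5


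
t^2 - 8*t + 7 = (t - 7)*(t - 1)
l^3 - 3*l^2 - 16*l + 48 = (l - 4)*(l - 3)*(l + 4)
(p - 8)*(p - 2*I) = p^2 - 8*p - 2*I*p + 16*I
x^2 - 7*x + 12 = (x - 4)*(x - 3)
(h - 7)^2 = h^2 - 14*h + 49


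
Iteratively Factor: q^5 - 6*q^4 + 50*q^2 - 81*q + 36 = (q - 4)*(q^4 - 2*q^3 - 8*q^2 + 18*q - 9) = (q - 4)*(q - 3)*(q^3 + q^2 - 5*q + 3) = (q - 4)*(q - 3)*(q + 3)*(q^2 - 2*q + 1) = (q - 4)*(q - 3)*(q - 1)*(q + 3)*(q - 1)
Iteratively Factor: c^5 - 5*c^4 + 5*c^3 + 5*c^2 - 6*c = (c)*(c^4 - 5*c^3 + 5*c^2 + 5*c - 6) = c*(c - 2)*(c^3 - 3*c^2 - c + 3) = c*(c - 3)*(c - 2)*(c^2 - 1) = c*(c - 3)*(c - 2)*(c + 1)*(c - 1)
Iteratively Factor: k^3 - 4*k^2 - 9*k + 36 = (k + 3)*(k^2 - 7*k + 12) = (k - 4)*(k + 3)*(k - 3)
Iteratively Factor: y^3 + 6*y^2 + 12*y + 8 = (y + 2)*(y^2 + 4*y + 4) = (y + 2)^2*(y + 2)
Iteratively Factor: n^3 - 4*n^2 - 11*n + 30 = (n - 5)*(n^2 + n - 6) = (n - 5)*(n - 2)*(n + 3)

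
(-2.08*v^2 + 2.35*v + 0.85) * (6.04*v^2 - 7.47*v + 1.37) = -12.5632*v^4 + 29.7316*v^3 - 15.2701*v^2 - 3.13*v + 1.1645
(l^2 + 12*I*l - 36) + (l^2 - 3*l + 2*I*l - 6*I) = 2*l^2 - 3*l + 14*I*l - 36 - 6*I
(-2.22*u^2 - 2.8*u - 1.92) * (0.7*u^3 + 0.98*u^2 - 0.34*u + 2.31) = -1.554*u^5 - 4.1356*u^4 - 3.3332*u^3 - 6.0578*u^2 - 5.8152*u - 4.4352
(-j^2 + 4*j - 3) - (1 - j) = -j^2 + 5*j - 4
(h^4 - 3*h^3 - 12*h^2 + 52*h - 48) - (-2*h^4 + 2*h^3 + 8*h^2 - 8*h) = 3*h^4 - 5*h^3 - 20*h^2 + 60*h - 48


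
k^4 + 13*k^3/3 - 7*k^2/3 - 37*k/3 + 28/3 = (k - 1)^2*(k + 7/3)*(k + 4)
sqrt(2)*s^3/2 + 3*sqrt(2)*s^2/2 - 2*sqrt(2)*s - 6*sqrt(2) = (s - 2)*(s + 3)*(sqrt(2)*s/2 + sqrt(2))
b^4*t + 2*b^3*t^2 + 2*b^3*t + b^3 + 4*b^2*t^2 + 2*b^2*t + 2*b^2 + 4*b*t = b*(b + 2)*(b + 2*t)*(b*t + 1)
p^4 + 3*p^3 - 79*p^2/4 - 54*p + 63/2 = (p - 1/2)*(p + 7/2)*(p - 3*sqrt(2))*(p + 3*sqrt(2))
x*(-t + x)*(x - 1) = -t*x^2 + t*x + x^3 - x^2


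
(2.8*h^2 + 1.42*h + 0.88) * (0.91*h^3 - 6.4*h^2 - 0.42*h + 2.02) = 2.548*h^5 - 16.6278*h^4 - 9.4632*h^3 - 0.572400000000001*h^2 + 2.4988*h + 1.7776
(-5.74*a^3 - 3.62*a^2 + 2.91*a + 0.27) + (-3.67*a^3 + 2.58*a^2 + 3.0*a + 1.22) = -9.41*a^3 - 1.04*a^2 + 5.91*a + 1.49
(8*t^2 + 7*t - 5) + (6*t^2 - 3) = 14*t^2 + 7*t - 8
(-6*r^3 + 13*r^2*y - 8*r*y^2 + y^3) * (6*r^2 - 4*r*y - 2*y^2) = -36*r^5 + 102*r^4*y - 88*r^3*y^2 + 12*r^2*y^3 + 12*r*y^4 - 2*y^5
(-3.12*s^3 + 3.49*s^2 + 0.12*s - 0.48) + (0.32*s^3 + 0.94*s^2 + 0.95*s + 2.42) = -2.8*s^3 + 4.43*s^2 + 1.07*s + 1.94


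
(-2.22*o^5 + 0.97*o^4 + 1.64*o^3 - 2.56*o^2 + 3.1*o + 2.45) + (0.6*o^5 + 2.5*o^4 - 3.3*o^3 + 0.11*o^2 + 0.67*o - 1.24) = -1.62*o^5 + 3.47*o^4 - 1.66*o^3 - 2.45*o^2 + 3.77*o + 1.21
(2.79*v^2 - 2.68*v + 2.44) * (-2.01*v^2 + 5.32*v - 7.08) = -5.6079*v^4 + 20.2296*v^3 - 38.9152*v^2 + 31.9552*v - 17.2752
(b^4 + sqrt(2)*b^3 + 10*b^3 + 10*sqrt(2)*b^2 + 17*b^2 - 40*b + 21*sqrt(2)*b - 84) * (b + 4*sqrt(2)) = b^5 + 5*sqrt(2)*b^4 + 10*b^4 + 25*b^3 + 50*sqrt(2)*b^3 + 40*b^2 + 89*sqrt(2)*b^2 - 160*sqrt(2)*b + 84*b - 336*sqrt(2)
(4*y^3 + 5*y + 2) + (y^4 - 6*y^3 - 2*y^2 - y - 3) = y^4 - 2*y^3 - 2*y^2 + 4*y - 1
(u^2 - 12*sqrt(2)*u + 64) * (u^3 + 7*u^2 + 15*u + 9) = u^5 - 12*sqrt(2)*u^4 + 7*u^4 - 84*sqrt(2)*u^3 + 79*u^3 - 180*sqrt(2)*u^2 + 457*u^2 - 108*sqrt(2)*u + 960*u + 576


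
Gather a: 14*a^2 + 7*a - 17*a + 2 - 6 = 14*a^2 - 10*a - 4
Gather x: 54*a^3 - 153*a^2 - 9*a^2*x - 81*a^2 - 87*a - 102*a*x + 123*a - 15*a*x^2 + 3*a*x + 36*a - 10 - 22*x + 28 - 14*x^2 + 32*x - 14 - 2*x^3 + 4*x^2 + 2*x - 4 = 54*a^3 - 234*a^2 + 72*a - 2*x^3 + x^2*(-15*a - 10) + x*(-9*a^2 - 99*a + 12)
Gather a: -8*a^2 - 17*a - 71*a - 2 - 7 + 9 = -8*a^2 - 88*a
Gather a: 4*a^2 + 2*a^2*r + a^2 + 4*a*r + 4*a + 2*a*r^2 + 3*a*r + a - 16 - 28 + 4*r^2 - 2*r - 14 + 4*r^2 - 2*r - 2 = a^2*(2*r + 5) + a*(2*r^2 + 7*r + 5) + 8*r^2 - 4*r - 60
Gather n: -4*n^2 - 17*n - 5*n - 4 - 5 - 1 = -4*n^2 - 22*n - 10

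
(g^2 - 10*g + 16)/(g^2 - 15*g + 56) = (g - 2)/(g - 7)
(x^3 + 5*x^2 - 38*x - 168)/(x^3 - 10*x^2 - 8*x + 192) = (x + 7)/(x - 8)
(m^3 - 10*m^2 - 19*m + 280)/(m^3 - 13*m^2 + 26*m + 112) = (m + 5)/(m + 2)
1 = 1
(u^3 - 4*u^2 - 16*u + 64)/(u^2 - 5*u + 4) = (u^2 - 16)/(u - 1)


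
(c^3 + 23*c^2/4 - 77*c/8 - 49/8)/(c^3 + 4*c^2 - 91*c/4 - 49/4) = (4*c - 7)/(2*(2*c - 7))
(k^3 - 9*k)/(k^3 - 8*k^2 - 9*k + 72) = k/(k - 8)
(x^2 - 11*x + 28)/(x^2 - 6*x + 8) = (x - 7)/(x - 2)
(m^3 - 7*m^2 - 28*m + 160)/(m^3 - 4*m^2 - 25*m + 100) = (m - 8)/(m - 5)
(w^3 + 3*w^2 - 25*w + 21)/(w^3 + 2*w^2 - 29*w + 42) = (w - 1)/(w - 2)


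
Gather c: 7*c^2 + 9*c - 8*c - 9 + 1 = 7*c^2 + c - 8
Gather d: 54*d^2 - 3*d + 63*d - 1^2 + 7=54*d^2 + 60*d + 6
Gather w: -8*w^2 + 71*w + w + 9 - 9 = -8*w^2 + 72*w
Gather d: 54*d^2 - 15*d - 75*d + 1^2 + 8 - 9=54*d^2 - 90*d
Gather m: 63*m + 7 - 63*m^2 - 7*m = -63*m^2 + 56*m + 7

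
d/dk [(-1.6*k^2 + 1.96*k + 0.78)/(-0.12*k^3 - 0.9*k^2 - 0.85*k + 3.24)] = (-0.192*k^4 + 0.4704*k^3 + 3.4048*k^2 - 8.964*k + 7.0134)/(0.0144*k^6 + 0.216*k^5 + 1.014*k^4 + 0.7524*k^3 - 5.1095*k^2 - 5.508*k + 10.4976)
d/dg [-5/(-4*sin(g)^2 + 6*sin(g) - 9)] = 10*(3 - 4*sin(g))*cos(g)/(4*sin(g)^2 - 6*sin(g) + 9)^2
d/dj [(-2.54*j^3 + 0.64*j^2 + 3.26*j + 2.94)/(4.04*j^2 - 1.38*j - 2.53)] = (-10.2616*j^4 + 7.0104*j^3 + 5.225*j^2 - 26.9936*j - 4.1906)/(16.3216*j^4 - 11.1504*j^3 - 18.538*j^2 + 6.9828*j + 6.4009)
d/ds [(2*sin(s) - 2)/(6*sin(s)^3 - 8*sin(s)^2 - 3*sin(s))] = 2*(-12*sin(s)^3 + 26*sin(s)^2 - 16*sin(s) - 3)*cos(s)/((8*sin(s) + 3*cos(2*s))^2*sin(s)^2)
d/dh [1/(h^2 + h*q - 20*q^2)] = (-2*h - q)/(h^2 + h*q - 20*q^2)^2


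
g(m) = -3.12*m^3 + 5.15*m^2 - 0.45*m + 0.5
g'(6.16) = -292.17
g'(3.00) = -53.79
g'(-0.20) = -2.88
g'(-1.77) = -48.00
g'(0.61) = 2.35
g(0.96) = 2.05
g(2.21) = -9.02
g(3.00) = -38.74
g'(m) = -9.36*m^2 + 10.3*m - 0.45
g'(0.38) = 2.11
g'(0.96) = 0.81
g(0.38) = 0.90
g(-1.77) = 34.73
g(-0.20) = 0.82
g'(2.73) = -42.09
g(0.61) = 1.43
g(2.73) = -25.83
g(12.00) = -4654.66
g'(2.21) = -23.40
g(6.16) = -536.14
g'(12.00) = -1224.69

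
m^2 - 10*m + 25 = (m - 5)^2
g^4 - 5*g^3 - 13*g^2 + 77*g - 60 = (g - 5)*(g - 3)*(g - 1)*(g + 4)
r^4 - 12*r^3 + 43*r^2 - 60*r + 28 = (r - 7)*(r - 2)^2*(r - 1)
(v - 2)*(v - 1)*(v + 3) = v^3 - 7*v + 6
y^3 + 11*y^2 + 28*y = y*(y + 4)*(y + 7)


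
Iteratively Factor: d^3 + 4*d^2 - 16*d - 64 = (d - 4)*(d^2 + 8*d + 16) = (d - 4)*(d + 4)*(d + 4)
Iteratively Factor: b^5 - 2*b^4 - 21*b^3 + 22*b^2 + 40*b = (b + 4)*(b^4 - 6*b^3 + 3*b^2 + 10*b) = (b + 1)*(b + 4)*(b^3 - 7*b^2 + 10*b) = b*(b + 1)*(b + 4)*(b^2 - 7*b + 10) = b*(b - 2)*(b + 1)*(b + 4)*(b - 5)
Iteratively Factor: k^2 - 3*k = (k - 3)*(k)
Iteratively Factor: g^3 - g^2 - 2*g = (g - 2)*(g^2 + g) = (g - 2)*(g + 1)*(g)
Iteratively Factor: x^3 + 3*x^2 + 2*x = (x + 2)*(x^2 + x) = (x + 1)*(x + 2)*(x)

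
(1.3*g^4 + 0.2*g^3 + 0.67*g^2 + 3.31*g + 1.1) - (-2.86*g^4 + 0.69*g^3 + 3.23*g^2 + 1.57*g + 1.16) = 4.16*g^4 - 0.49*g^3 - 2.56*g^2 + 1.74*g - 0.0599999999999998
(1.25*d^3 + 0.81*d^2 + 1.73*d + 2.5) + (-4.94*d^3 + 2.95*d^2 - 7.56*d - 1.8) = -3.69*d^3 + 3.76*d^2 - 5.83*d + 0.7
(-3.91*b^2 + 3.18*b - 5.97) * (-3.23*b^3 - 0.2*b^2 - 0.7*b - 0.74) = 12.6293*b^5 - 9.4894*b^4 + 21.3841*b^3 + 1.8614*b^2 + 1.8258*b + 4.4178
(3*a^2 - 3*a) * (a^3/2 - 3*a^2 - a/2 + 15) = 3*a^5/2 - 21*a^4/2 + 15*a^3/2 + 93*a^2/2 - 45*a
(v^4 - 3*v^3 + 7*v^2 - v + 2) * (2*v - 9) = 2*v^5 - 15*v^4 + 41*v^3 - 65*v^2 + 13*v - 18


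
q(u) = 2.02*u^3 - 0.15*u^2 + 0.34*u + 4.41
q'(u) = 6.06*u^2 - 0.3*u + 0.34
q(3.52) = 91.85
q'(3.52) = 74.37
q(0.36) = 4.61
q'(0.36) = 1.02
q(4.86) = 234.40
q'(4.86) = 142.02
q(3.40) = 83.23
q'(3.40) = 69.37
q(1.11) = 7.37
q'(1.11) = 7.47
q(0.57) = 4.93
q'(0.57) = 2.14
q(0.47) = 4.75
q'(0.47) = 1.54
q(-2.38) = -24.48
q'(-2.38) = 35.38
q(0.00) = 4.41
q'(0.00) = 0.34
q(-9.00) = -1483.38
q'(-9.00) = 493.90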